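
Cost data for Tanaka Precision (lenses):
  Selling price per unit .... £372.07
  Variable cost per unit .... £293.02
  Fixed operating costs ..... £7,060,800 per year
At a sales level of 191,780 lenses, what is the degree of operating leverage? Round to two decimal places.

Contribution at this volume is 191,780 × £79.05 = £15,160,209.00.
EBIT = £15,160,209.00 − £7,060,800 = £8,099,409.00.
Degree of operating leverage = £15,160,209.00 / £8,099,409.00 = 1.8718.

1.87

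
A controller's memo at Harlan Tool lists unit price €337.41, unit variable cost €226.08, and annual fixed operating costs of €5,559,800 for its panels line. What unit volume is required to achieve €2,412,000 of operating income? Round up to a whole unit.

Each unit contributes €337.41 − €226.08 = €111.33.
Need Q such that Q × €111.33 − €5,559,800 = €2,412,000, i.e. Q = €7,971,800 / €111.33 = 71,605.14 → 71,606.

71,606 panels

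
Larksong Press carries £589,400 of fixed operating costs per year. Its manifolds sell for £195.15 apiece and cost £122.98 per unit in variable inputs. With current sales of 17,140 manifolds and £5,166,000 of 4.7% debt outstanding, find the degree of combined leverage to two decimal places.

Contribution at this volume is 17,140 × £72.17 = £1,236,993.80.
EBIT = £1,236,993.80 − £589,400 = £647,593.80. Interest = £242,802.00.
DOL = £1,236,993.80 ÷ £647,593.80 = 1.9101; DFL = £647,593.80 ÷ £404,791.80 = 1.5998.
DCL = DOL × DFL = 1.9101 × 1.5998 = 3.0558.

3.06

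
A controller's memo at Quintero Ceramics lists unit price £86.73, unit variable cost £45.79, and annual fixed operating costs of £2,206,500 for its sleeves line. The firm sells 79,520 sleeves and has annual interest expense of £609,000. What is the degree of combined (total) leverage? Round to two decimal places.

7.40

At 79,520 units, contribution = 79,520 × £40.94 = £3,255,548.80.
Subtracting fixed costs: EBIT = £3,255,548.80 − £2,206,500 = £1,049,048.80. Interest = £609,000.00, so EBIT − I = £440,048.80.
Degree of total leverage = total CM / (EBIT − interest) = £3,255,548.80 / £440,048.80 = 7.3982.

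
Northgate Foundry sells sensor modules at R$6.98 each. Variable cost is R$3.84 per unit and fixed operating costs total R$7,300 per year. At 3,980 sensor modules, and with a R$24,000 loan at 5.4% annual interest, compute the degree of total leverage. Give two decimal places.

3.20

Total contribution margin = 3,980 × R$3.14 = R$12,497.20.
Operating income = contribution − fixed costs = R$12,497.20 − R$7,300 = R$5,197.20. Interest = R$1,296.00, so EBIT − I = R$3,901.20.
DCL = contribution ÷ (EBIT − I) = R$12,497.20 ÷ R$3,901.20 = 3.2034.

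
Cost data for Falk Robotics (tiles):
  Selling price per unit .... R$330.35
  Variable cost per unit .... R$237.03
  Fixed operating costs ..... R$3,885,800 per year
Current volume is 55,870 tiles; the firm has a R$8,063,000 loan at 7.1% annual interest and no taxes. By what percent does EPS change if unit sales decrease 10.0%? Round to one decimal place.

-69.0%

At 55,870 units, contribution = 55,870 × R$93.32 = R$5,213,788.40.
EBIT = R$5,213,788.40 − R$3,885,800 = R$1,327,988.40.
Interest = R$572,473.00, so EBIT − I = R$755,515.40.
DCL = total CM / (EBIT − I) = R$5,213,788.40 / R$755,515.40 = 6.9010.
EPS therefore changes by 6.9010 × (-10.0%) = -69.0%.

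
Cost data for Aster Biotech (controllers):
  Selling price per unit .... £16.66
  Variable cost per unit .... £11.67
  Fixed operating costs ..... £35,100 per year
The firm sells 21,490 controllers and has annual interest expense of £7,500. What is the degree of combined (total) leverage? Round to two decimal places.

At 21,490 units, contribution = 21,490 × £4.99 = £107,235.10.
EBIT = £107,235.10 − £35,100 = £72,135.10. Interest = £7,500.00.
DOL = £107,235.10 ÷ £72,135.10 = 1.4866; DFL = £72,135.10 ÷ £64,635.10 = 1.1160.
DCL = DOL × DFL = 1.4866 × 1.1160 = 1.6590.

1.66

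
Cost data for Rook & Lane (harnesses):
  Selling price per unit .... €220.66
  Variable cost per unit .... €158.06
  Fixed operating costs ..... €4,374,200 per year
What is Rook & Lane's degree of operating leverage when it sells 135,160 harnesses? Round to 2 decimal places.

2.07

At 135,160 units, contribution = 135,160 × €62.60 = €8,461,016.00.
EBIT = €8,461,016.00 − €4,374,200 = €4,086,816.00.
DOL = contribution ÷ EBIT = €8,461,016.00 ÷ €4,086,816.00 = 2.0703.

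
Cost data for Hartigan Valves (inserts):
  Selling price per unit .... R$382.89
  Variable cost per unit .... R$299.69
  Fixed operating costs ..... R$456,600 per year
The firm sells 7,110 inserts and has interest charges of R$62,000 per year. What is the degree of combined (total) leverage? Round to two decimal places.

8.11

Contribution at this volume is 7,110 × R$83.20 = R$591,552.00.
Operating income = contribution − fixed costs = R$591,552.00 − R$456,600 = R$134,952.00. Interest = R$62,000.00, so EBIT − I = R$72,952.00.
DCL = contribution ÷ (EBIT − I) = R$591,552.00 ÷ R$72,952.00 = 8.1088.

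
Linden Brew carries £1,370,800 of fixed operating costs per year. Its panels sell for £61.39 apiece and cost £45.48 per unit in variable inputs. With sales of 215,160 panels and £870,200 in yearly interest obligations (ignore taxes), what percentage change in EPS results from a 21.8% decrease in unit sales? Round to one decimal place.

-63.1%

Contribution at this volume is 215,160 × £15.91 = £3,423,195.60.
Operating income = contribution − fixed costs = £3,423,195.60 − £1,370,800 = £2,052,395.60.
After interest of £870,200.00, pre-tax earnings = £1,182,195.60.
DCL = total CM / (EBIT − I) = £3,423,195.60 / £1,182,195.60 = 2.8956.
%ΔEPS = DCL × %ΔSales = 2.8956 × -21.8% = -63.1%.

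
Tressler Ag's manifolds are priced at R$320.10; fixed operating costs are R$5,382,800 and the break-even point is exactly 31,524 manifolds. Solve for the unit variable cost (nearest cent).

R$149.35

Contribution per unit must be FC / Q = R$5,382,800 / 31,524 = R$170.7524.
Variable cost per unit = R$320.10 − R$170.7524 = R$149.35.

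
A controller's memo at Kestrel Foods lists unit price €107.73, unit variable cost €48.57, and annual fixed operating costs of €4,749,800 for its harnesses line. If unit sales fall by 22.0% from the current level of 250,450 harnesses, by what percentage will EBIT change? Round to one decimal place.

Contribution at this volume is 250,450 × €59.16 = €14,816,622.00.
Subtracting fixed costs: EBIT = €14,816,622.00 − €4,749,800 = €10,066,822.00.
So DOL = total CM / EBIT = €14,816,622.00 / €10,066,822.00 = 1.4718.
%ΔEBIT = DOL × %ΔSales = 1.4718 × -22.0% = -32.4%.

-32.4%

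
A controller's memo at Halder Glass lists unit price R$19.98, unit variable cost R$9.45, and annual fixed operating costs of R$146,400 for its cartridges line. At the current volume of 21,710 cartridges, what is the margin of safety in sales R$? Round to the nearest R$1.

R$155,981

Contribution margin per unit = R$19.98 − R$9.45 = R$10.53. Break-even units = R$146,400 ÷ R$10.53 = 13,903.13; break-even revenue = 13,903.13 × R$19.98 = R$277,784.62.
Actual sales revenue = 21,710 × R$19.98 = R$433,765.80.
Margin of safety = R$433,765.80 − R$277,784.62 = R$155,981.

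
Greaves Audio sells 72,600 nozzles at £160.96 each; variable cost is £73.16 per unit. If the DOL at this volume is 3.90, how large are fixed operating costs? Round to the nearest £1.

Total contribution margin = 72,600 × £87.80 = £6,374,280.00.
DOL = contribution / EBIT, so EBIT = £6,374,280.00 / 3.90 = £1,634,430.77.
Fixed costs = CM − EBIT = £6,374,280.00 − £1,634,430.77 = £4,739,849.

£4,739,849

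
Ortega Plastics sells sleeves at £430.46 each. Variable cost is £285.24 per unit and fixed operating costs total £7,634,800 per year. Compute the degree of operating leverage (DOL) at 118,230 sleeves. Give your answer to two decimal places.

Contribution at this volume is 118,230 × £145.22 = £17,169,360.60.
Subtracting fixed costs: EBIT = £17,169,360.60 − £7,634,800 = £9,534,560.60.
Degree of operating leverage = £17,169,360.60 / £9,534,560.60 = 1.8008.

1.80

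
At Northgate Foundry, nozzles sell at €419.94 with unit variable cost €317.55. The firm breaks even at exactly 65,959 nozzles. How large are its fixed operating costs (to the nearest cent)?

€6,753,542.01

Contribution margin per unit = €419.94 − €317.55 = €102.39.
Since BE = FC / CM, FC = 65,959 × €102.39 = €6,753,542.01.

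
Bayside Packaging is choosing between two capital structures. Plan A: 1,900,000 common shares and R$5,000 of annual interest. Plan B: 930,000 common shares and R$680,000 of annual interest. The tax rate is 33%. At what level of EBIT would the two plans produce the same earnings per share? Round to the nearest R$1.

Set EPS_A = EPS_B: (EBIT − R$5,000)(1 − 0.33) ÷ 1,900,000 = (EBIT − R$680,000)(1 − 0.33) ÷ 930,000.
Cancelling (1 − t) and cross-multiplying: 930,000·(EBIT − 5,000) = 1,900,000·(EBIT − 680,000).
EBIT × (1,900,000 − 930,000) = 680,000 × 1,900,000 − 5,000 × 930,000 = 1,287,350,000,000, so EBIT = 1,287,350,000,000 ÷ 970,000 = 1,327,164.95.

R$1,327,165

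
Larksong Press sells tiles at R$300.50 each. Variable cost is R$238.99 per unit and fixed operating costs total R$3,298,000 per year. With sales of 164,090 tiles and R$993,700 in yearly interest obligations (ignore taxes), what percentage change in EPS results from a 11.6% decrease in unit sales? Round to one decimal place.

Contribution at this volume is 164,090 × R$61.51 = R$10,093,175.90.
Operating income = contribution − fixed costs = R$10,093,175.90 − R$3,298,000 = R$6,795,175.90.
After interest of R$993,700.00, pre-tax earnings = R$5,801,475.90.
DCL = total CM / (EBIT − I) = R$10,093,175.90 / R$5,801,475.90 = 1.7398.
%ΔEPS = DCL × %ΔSales = 1.7398 × -11.6% = -20.2%.

-20.2%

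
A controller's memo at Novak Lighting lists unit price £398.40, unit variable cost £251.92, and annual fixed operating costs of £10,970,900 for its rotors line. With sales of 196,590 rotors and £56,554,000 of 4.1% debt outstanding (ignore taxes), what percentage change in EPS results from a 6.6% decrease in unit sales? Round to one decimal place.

Total contribution margin = 196,590 × £146.48 = £28,796,503.20.
EBIT = £28,796,503.20 − £10,970,900 = £17,825,603.20.
After interest of £2,318,714.00, pre-tax earnings = £15,506,889.20.
Degree of combined leverage = contribution ÷ (EBIT − I) = £28,796,503.20 ÷ £15,506,889.20 = 1.8570.
EPS therefore changes by 1.8570 × (-6.6%) = -12.3%.

-12.3%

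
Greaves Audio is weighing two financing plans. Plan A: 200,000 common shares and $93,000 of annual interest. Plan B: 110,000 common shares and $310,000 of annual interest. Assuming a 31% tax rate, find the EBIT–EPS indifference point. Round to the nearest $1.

At indifference, (EBIT − 93,000)(1 − t)/200,000 = (EBIT − 310,000)(1 − t)/110,000.
The (1 − t) factor cancels: (EBIT − 93,000) × 110,000 = (EBIT − 310,000) × 200,000.
EBIT × (200,000 − 110,000) = 310,000 × 200,000 − 93,000 × 110,000 = 51,770,000,000, so EBIT = 51,770,000,000 ÷ 90,000 = 575,222.22.

$575,222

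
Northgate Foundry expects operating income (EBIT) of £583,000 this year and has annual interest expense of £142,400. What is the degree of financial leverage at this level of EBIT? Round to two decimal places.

1.32

Annual interest charges come to £142,400.00.
DFL = EBIT ÷ (EBIT − I) = £583,000 ÷ (£583,000 − £142,400.00) = £583,000 ÷ £440,600.00 = 1.3232.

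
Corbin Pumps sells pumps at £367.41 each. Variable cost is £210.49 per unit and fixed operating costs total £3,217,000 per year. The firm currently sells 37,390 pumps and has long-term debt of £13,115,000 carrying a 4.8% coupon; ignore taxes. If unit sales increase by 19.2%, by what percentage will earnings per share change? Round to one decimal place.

+55.7%

At 37,390 units, contribution = 37,390 × £156.92 = £5,867,238.80.
EBIT = £5,867,238.80 − £3,217,000 = £2,650,238.80.
Interest = £629,520.00, so EBIT − I = £2,020,718.80.
Degree of combined leverage = contribution ÷ (EBIT − I) = £5,867,238.80 ÷ £2,020,718.80 = 2.9035.
%ΔEPS = DCL × %ΔSales = 2.9035 × +19.2% = +55.7%.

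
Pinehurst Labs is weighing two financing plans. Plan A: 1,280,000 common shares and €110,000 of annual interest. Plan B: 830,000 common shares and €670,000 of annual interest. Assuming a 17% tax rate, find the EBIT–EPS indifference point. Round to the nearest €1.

Set EPS_A = EPS_B: (EBIT − €110,000)(1 − 0.17) ÷ 1,280,000 = (EBIT − €670,000)(1 − 0.17) ÷ 830,000.
Cancelling (1 − t) and cross-multiplying: 830,000·(EBIT − 110,000) = 1,280,000·(EBIT − 670,000).
Solving, EBIT = (670,000·1,280,000 − 110,000·830,000) / (1,280,000 − 830,000) = 766,300,000,000 / 450,000 = 1,702,888.89.

€1,702,889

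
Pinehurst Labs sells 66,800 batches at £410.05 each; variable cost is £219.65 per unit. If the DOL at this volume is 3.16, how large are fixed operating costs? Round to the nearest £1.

£8,693,809

Contribution at this volume is 66,800 × £190.40 = £12,718,720.00.
Since DOL = CM ÷ EBIT, EBIT = £12,718,720.00 ÷ 3.16 = £4,024,911.39.
Fixed costs = CM − EBIT = £12,718,720.00 − £4,024,911.39 = £8,693,809.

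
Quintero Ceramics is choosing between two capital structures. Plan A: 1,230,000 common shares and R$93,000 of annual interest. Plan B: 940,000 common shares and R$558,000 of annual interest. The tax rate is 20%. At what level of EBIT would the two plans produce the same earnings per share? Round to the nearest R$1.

At indifference, (EBIT − 93,000)(1 − t)/1,230,000 = (EBIT − 558,000)(1 − t)/940,000.
The (1 − t) factor cancels: (EBIT − 93,000) × 940,000 = (EBIT − 558,000) × 1,230,000.
Solving, EBIT = (558,000·1,230,000 − 93,000·940,000) / (1,230,000 − 940,000) = 598,920,000,000 / 290,000 = 2,065,241.38.

R$2,065,241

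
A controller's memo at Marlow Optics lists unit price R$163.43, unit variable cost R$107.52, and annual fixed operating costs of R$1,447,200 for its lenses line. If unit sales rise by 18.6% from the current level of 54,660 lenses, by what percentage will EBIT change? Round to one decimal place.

Contribution at this volume is 54,660 × R$55.91 = R$3,056,040.60.
Operating income = contribution − fixed costs = R$3,056,040.60 − R$1,447,200 = R$1,608,840.60.
DOL = contribution ÷ EBIT = R$3,056,040.60 ÷ R$1,608,840.60 = 1.8995.
Operating income changes by 1.8995 × +18.6% = +35.3%.

+35.3%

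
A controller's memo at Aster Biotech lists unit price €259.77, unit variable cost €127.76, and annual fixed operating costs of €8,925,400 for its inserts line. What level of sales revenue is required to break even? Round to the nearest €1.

€17,563,451

CM per unit = €259.77 − €127.76 = €132.01; CM ratio = €132.01 / €259.77 = 0.5082.
Break-even revenue = fixed costs × price ÷ CM = €8,925,400 × €259.77 ÷ €132.01 = €17,563,451.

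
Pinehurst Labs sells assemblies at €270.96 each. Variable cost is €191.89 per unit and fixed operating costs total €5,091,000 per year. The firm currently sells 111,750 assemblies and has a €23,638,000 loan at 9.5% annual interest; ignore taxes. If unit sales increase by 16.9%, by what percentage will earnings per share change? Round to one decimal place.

Total contribution margin = 111,750 × €79.07 = €8,836,072.50.
EBIT = €8,836,072.50 − €5,091,000 = €3,745,072.50.
After interest of €2,245,610.00, pre-tax earnings = €1,499,462.50.
Degree of combined leverage = contribution ÷ (EBIT − I) = €8,836,072.50 ÷ €1,499,462.50 = 5.8928.
EPS therefore changes by 5.8928 × (+16.9%) = +99.6%.

+99.6%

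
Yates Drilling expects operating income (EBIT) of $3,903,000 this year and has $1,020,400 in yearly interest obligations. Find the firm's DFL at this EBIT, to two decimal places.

1.35

Interest = $1,020,400.00.
Degree of financial leverage = EBIT / (EBIT − interest) = $3,903,000 / $2,882,600.00 = 1.3540.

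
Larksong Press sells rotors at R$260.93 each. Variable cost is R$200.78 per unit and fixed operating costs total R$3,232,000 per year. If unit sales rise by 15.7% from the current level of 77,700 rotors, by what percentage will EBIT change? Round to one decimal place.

+50.9%

Contribution at this volume is 77,700 × R$60.15 = R$4,673,655.00.
EBIT = R$4,673,655.00 − R$3,232,000 = R$1,441,655.00.
DOL = contribution ÷ EBIT = R$4,673,655.00 ÷ R$1,441,655.00 = 3.2419.
%ΔEBIT = DOL × %ΔSales = 3.2419 × +15.7% = +50.9%.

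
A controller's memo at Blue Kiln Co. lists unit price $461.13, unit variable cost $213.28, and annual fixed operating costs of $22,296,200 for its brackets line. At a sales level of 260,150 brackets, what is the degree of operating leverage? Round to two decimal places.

1.53

Total contribution margin = 260,150 × $247.85 = $64,478,177.50.
EBIT = $64,478,177.50 − $22,296,200 = $42,181,977.50.
Degree of operating leverage = $64,478,177.50 / $42,181,977.50 = 1.5286.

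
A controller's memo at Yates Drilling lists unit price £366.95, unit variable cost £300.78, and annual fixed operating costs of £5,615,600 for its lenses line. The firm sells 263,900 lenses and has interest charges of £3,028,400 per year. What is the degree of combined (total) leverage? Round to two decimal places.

1.98

At 263,900 units, contribution = 263,900 × £66.17 = £17,462,263.00.
EBIT = £17,462,263.00 − £5,615,600 = £11,846,663.00. Interest = £3,028,400.00, so EBIT − I = £8,818,263.00.
Degree of total leverage = total CM / (EBIT − interest) = £17,462,263.00 / £8,818,263.00 = 1.9802.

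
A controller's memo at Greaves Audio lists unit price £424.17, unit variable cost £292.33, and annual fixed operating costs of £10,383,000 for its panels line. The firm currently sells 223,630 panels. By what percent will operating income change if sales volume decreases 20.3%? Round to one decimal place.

Total contribution margin = 223,630 × £131.84 = £29,483,379.20.
EBIT = £29,483,379.20 − £10,383,000 = £19,100,379.20.
DOL = contribution ÷ EBIT = £29,483,379.20 ÷ £19,100,379.20 = 1.5436.
So EBIT moves 1.5436 × (-20.3%) = -31.3%.

-31.3%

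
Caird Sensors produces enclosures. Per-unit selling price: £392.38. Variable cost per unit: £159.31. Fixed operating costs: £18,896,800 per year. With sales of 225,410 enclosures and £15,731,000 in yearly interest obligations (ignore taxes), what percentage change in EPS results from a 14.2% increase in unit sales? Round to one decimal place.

+41.7%

Contribution at this volume is 225,410 × £233.07 = £52,536,308.70.
Subtracting fixed costs: EBIT = £52,536,308.70 − £18,896,800 = £33,639,508.70.
After interest of £15,731,000.00, pre-tax earnings = £17,908,508.70.
Degree of combined leverage = contribution ÷ (EBIT − I) = £52,536,308.70 ÷ £17,908,508.70 = 2.9336.
%ΔEPS = DCL × %ΔSales = 2.9336 × +14.2% = +41.7%.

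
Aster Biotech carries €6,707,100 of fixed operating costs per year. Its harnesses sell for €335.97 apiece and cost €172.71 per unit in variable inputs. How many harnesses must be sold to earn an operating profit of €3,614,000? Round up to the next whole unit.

63,219 harnesses

Contribution margin per unit = €335.97 − €172.71 = €163.26.
Required volume = (fixed costs + target profit) ÷ CM = (€6,707,100 + €3,614,000) ÷ €163.26 = 63,218.79, so 63,219 harnesses.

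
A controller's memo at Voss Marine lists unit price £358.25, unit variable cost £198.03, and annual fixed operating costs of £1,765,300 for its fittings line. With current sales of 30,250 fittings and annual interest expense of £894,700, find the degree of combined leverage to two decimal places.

Contribution at this volume is 30,250 × £160.22 = £4,846,655.00.
Subtracting fixed costs: EBIT = £4,846,655.00 − £1,765,300 = £3,081,355.00. Interest = £894,700.00.
DOL = £4,846,655.00 ÷ £3,081,355.00 = 1.5729; DFL = £3,081,355.00 ÷ £2,186,655.00 = 1.4092.
Combined leverage = 1.5729 × 1.4092 = 2.2165.

2.22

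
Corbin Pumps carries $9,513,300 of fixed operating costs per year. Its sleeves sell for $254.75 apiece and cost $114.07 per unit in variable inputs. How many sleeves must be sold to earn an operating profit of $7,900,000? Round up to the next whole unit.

Each unit contributes $254.75 − $114.07 = $140.68.
Required volume = (fixed costs + target profit) ÷ CM = ($9,513,300 + $7,900,000) ÷ $140.68 = 123,779.50, so 123,780 sleeves.

123,780 sleeves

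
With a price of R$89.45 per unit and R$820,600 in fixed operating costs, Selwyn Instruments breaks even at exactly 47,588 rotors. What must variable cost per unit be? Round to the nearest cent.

R$72.21

Contribution per unit must be FC / Q = R$820,600 / 47,588 = R$17.2438.
Hence VC = price − CM = R$89.45 − R$17.2438 = R$72.21.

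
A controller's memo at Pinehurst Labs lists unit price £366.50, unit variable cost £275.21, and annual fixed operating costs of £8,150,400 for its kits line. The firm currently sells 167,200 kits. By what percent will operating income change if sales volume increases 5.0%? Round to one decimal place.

+10.7%

Contribution at this volume is 167,200 × £91.29 = £15,263,688.00.
Subtracting fixed costs: EBIT = £15,263,688.00 − £8,150,400 = £7,113,288.00.
Degree of operating leverage = £15,263,688.00 / £7,113,288.00 = 2.1458.
So EBIT moves 2.1458 × (+5.0%) = +10.7%.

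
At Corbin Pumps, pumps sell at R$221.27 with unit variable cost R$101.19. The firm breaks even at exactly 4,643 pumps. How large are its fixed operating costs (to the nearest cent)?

R$557,531.44

Contribution margin per unit = R$221.27 − R$101.19 = R$120.08.
Fixed costs = break-even units × CM = 4,643 × R$120.08 = R$557,531.44.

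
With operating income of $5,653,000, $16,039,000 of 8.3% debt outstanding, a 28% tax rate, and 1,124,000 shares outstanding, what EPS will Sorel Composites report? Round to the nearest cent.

Pre-tax income = $5,653,000 − $1,331,237.00 = $4,321,763.00.
After tax at 28%: net income = $4,321,763.00 × 0.72 = $3,111,669.36.
EPS = $3,111,669.36 ÷ 1,124,000 = $2.77.

$2.77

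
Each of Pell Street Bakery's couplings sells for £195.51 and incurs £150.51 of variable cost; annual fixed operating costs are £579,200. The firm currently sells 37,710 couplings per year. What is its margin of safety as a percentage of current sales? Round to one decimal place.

65.9%

Contribution margin per unit = £195.51 − £150.51 = £45.00. Break-even units = £579,200 ÷ £45.00 = 12,871.11; break-even revenue = 12,871.11 × £195.51 = £2,516,430.93.
Actual sales revenue = 37,710 × £195.51 = £7,372,682.10.
Margin of safety = (£7,372,682.10 − £2,516,430.93) ÷ £7,372,682.10 = 65.9%.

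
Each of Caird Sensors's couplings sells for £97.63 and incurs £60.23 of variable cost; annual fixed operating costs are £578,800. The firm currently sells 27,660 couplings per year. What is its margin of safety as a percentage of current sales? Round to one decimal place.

44.0%

Each unit contributes £97.63 − £60.23 = £37.40. Break-even units = £578,800 ÷ £37.40 = 15,475.94; break-even revenue = 15,475.94 × £97.63 = £1,510,915.61.
Actual sales revenue = 27,660 × £97.63 = £2,700,445.80.
Margin of safety = (£2,700,445.80 − £1,510,915.61) ÷ £2,700,445.80 = 44.0%.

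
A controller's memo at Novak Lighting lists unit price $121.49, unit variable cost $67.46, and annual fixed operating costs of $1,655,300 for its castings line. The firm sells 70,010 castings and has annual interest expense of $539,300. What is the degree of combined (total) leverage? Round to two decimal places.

2.38

Contribution at this volume is 70,010 × $54.03 = $3,782,640.30.
Operating income = contribution − fixed costs = $3,782,640.30 − $1,655,300 = $2,127,340.30. Interest = $539,300.00, so EBIT − I = $1,588,040.30.
DCL = contribution ÷ (EBIT − I) = $3,782,640.30 ÷ $1,588,040.30 = 2.3820.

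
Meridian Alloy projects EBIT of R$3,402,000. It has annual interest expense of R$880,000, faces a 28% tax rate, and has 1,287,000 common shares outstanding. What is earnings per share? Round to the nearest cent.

Pre-tax income = R$3,402,000 − R$880,000.00 = R$2,522,000.00.
Net income = R$2,522,000.00 × (1 − 0.28) = R$1,815,840.00.
Per share: R$1,815,840.00 / 1,287,000 shares = R$1.41.

R$1.41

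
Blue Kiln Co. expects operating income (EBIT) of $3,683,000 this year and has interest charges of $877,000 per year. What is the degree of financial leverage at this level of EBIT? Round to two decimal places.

Interest = $877,000.00.
Degree of financial leverage = EBIT / (EBIT − interest) = $3,683,000 / $2,806,000.00 = 1.3125.

1.31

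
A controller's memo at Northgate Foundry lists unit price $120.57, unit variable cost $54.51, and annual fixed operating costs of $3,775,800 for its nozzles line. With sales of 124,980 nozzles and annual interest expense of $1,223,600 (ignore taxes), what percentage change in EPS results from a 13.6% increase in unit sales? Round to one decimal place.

+34.5%

Total contribution margin = 124,980 × $66.06 = $8,256,178.80.
Subtracting fixed costs: EBIT = $8,256,178.80 − $3,775,800 = $4,480,378.80.
After interest of $1,223,600.00, pre-tax earnings = $3,256,778.80.
Degree of combined leverage = contribution ÷ (EBIT − I) = $8,256,178.80 ÷ $3,256,778.80 = 2.5351.
%ΔEPS = DCL × %ΔSales = 2.5351 × +13.6% = +34.5%.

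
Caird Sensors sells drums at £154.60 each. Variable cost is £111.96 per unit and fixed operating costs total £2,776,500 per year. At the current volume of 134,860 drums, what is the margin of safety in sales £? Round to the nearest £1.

Unit CM = price − variable cost = £154.60 − £111.96 = £42.64. Break-even units = £2,776,500 ÷ £42.64 = 65,114.92; break-even revenue = 65,114.92 × £154.60 = £10,066,765.95.
Actual sales revenue = 134,860 × £154.60 = £20,849,356.00.
Margin of safety = £20,849,356.00 − £10,066,765.95 = £10,782,590.

£10,782,590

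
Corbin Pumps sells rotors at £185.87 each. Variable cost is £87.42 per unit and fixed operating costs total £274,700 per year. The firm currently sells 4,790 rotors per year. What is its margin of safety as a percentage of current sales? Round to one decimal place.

41.7%

Contribution margin per unit = £185.87 − £87.42 = £98.45. Break-even units = £274,700 ÷ £98.45 = 2,790.25; break-even revenue = 2,790.25 × £185.87 = £518,623.56.
Actual sales revenue = 4,790 × £185.87 = £890,317.30.
Margin of safety = (£890,317.30 − £518,623.56) ÷ £890,317.30 = 41.7%.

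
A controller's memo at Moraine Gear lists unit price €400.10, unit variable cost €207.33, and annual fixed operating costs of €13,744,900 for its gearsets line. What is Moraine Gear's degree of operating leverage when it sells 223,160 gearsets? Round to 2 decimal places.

1.47

Contribution at this volume is 223,160 × €192.77 = €43,018,553.20.
Operating income = contribution − fixed costs = €43,018,553.20 − €13,744,900 = €29,273,653.20.
DOL = contribution ÷ EBIT = €43,018,553.20 ÷ €29,273,653.20 = 1.4695.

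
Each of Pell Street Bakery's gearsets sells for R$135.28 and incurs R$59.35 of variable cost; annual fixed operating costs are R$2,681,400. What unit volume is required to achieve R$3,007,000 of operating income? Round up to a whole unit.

74,917 gearsets

Contribution margin per unit = R$135.28 − R$59.35 = R$75.93.
Need Q such that Q × R$75.93 − R$2,681,400 = R$3,007,000, i.e. Q = R$5,688,400 / R$75.93 = 74,916.37 → 74,917.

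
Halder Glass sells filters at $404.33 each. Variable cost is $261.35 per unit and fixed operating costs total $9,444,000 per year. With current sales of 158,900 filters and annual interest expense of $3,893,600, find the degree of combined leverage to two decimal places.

2.42

Total contribution margin = 158,900 × $142.98 = $22,719,522.00.
Subtracting fixed costs: EBIT = $22,719,522.00 − $9,444,000 = $13,275,522.00. Interest = $3,893,600.00, so EBIT − I = $9,381,922.00.
Degree of total leverage = total CM / (EBIT − interest) = $22,719,522.00 / $9,381,922.00 = 2.4216.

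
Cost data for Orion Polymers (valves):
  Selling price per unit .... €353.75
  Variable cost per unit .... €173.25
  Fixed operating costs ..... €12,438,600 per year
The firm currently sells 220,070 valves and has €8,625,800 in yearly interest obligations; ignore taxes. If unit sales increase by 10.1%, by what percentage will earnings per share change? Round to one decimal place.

Contribution at this volume is 220,070 × €180.50 = €39,722,635.00.
Subtracting fixed costs: EBIT = €39,722,635.00 − €12,438,600 = €27,284,035.00.
Interest = €8,625,800.00, so EBIT − I = €18,658,235.00.
DCL = total CM / (EBIT − I) = €39,722,635.00 / €18,658,235.00 = 2.1290.
%ΔEPS = DCL × %ΔSales = 2.1290 × +10.1% = +21.5%.

+21.5%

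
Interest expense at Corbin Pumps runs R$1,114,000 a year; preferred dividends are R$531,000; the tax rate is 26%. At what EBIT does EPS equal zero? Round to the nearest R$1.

Grossing the preferred dividend up to pre-tax terms: R$531,000 / (1 − 0.26) = R$717,567.57.
Financial break-even EBIT = interest + D_p ÷ (1 − t) = R$1,114,000 + R$717,567.57 = R$1,831,567.57.

R$1,831,568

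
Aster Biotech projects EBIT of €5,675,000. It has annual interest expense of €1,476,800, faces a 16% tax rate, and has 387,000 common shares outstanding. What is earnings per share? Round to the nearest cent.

€9.11

Interest = €1,476,800.00, so EBT = €5,675,000 − €1,476,800.00 = €4,198,200.00.
After tax at 16%: net income = €4,198,200.00 × 0.84 = €3,526,488.00.
EPS = €3,526,488.00 ÷ 387,000 = €9.11.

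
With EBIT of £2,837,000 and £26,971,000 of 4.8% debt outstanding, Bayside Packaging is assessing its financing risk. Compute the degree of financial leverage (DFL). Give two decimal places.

Interest = £1,294,608.00.
Degree of financial leverage = EBIT / (EBIT − interest) = £2,837,000 / £1,542,392.00 = 1.8394.

1.84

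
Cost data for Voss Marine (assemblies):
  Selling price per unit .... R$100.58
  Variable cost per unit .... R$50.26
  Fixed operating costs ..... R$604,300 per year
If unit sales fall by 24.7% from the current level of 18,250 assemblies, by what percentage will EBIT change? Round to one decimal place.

At 18,250 units, contribution = 18,250 × R$50.32 = R$918,340.00.
Subtracting fixed costs: EBIT = R$918,340.00 − R$604,300 = R$314,040.00.
So DOL = total CM / EBIT = R$918,340.00 / R$314,040.00 = 2.9243.
%ΔEBIT = DOL × %ΔSales = 2.9243 × -24.7% = -72.2%.

-72.2%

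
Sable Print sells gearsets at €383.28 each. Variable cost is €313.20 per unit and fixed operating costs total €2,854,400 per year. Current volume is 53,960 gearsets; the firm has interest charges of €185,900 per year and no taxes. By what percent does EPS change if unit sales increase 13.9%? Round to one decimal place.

Total contribution margin = 53,960 × €70.08 = €3,781,516.80.
Subtracting fixed costs: EBIT = €3,781,516.80 − €2,854,400 = €927,116.80.
Interest = €185,900.00, so EBIT − I = €741,216.80.
Degree of combined leverage = contribution ÷ (EBIT − I) = €3,781,516.80 ÷ €741,216.80 = 5.1018.
EPS therefore changes by 5.1018 × (+13.9%) = +70.9%.

+70.9%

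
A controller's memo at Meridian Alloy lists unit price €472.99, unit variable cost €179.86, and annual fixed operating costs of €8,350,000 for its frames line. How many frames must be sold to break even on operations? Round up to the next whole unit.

Each unit contributes €472.99 − €179.86 = €293.13.
Break-even Q = €8,350,000 / €293.13 = 28,485.65 → 28,486 frames.

28,486 frames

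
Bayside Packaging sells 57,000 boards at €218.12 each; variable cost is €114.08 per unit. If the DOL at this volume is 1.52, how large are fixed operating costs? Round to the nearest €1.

Total contribution margin = 57,000 × €104.04 = €5,930,280.00.
DOL = contribution / EBIT, so EBIT = €5,930,280.00 / 1.52 = €3,901,500.00.
And FC = contribution − EBIT = €5,930,280.00 − €3,901,500.00 = €2,028,780.

€2,028,780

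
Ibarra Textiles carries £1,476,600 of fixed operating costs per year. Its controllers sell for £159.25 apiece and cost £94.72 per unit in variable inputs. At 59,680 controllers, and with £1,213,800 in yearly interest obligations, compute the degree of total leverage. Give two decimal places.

Total contribution margin = 59,680 × £64.53 = £3,851,150.40.
Subtracting fixed costs: EBIT = £3,851,150.40 − £1,476,600 = £2,374,550.40. Interest = £1,213,800.00, so EBIT − I = £1,160,750.40.
DCL = contribution ÷ (EBIT − I) = £3,851,150.40 ÷ £1,160,750.40 = 3.3178.

3.32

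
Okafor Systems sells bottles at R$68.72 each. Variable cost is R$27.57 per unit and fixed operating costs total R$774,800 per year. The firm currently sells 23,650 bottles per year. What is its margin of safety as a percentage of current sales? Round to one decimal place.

Contribution margin per unit = R$68.72 − R$27.57 = R$41.15. Break-even units = R$774,800 ÷ R$41.15 = 18,828.68; break-even revenue = 18,828.68 × R$68.72 = R$1,293,906.59.
Actual sales revenue = 23,650 × R$68.72 = R$1,625,228.00.
Margin of safety = (R$1,625,228.00 − R$1,293,906.59) ÷ R$1,625,228.00 = 20.4%.

20.4%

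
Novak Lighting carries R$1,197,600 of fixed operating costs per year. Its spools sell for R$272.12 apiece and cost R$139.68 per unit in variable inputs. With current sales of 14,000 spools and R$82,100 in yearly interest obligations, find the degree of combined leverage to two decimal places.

Total contribution margin = 14,000 × R$132.44 = R$1,854,160.00.
Subtracting fixed costs: EBIT = R$1,854,160.00 − R$1,197,600 = R$656,560.00. Interest = R$82,100.00.
DOL = R$1,854,160.00 ÷ R$656,560.00 = 2.8241; DFL = R$656,560.00 ÷ R$574,460.00 = 1.1429.
DCL = DOL × DFL = 2.8241 × 1.1429 = 3.2277.

3.23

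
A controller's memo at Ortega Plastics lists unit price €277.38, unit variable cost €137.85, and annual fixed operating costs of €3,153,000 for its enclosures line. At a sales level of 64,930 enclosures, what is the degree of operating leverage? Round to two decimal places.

Total contribution margin = 64,930 × €139.53 = €9,059,682.90.
Subtracting fixed costs: EBIT = €9,059,682.90 − €3,153,000 = €5,906,682.90.
Degree of operating leverage = €9,059,682.90 / €5,906,682.90 = 1.5338.

1.53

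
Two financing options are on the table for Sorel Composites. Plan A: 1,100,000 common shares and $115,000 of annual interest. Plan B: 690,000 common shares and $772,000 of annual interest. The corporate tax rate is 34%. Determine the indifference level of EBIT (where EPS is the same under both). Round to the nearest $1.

$1,877,683

At indifference, (EBIT − 115,000)(1 − t)/1,100,000 = (EBIT − 772,000)(1 − t)/690,000.
The (1 − t) factor cancels: (EBIT − 115,000) × 690,000 = (EBIT − 772,000) × 1,100,000.
EBIT × (1,100,000 − 690,000) = 772,000 × 1,100,000 − 115,000 × 690,000 = 769,850,000,000, so EBIT = 769,850,000,000 ÷ 410,000 = 1,877,682.93.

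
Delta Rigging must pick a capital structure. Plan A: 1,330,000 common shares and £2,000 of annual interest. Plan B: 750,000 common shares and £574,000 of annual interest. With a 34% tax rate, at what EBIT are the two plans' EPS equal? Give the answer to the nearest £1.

At indifference, (EBIT − 2,000)(1 − t)/1,330,000 = (EBIT − 574,000)(1 − t)/750,000.
Cancelling (1 − t) and cross-multiplying: 750,000·(EBIT − 2,000) = 1,330,000·(EBIT − 574,000).
Solving, EBIT = (574,000·1,330,000 − 2,000·750,000) / (1,330,000 − 750,000) = 761,920,000,000 / 580,000 = 1,313,655.17.

£1,313,655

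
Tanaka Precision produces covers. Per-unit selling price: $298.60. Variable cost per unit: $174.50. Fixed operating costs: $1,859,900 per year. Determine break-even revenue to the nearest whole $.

CM per unit = $298.60 − $174.50 = $124.10; CM ratio = $124.10 / $298.60 = 0.4156.
Break-even revenue = fixed costs × price ÷ CM = $1,859,900 × $298.60 ÷ $124.10 = $4,475,150.

$4,475,150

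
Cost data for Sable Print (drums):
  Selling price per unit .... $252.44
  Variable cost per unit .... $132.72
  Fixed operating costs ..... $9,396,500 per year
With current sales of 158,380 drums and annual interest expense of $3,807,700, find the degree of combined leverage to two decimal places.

3.29

Contribution at this volume is 158,380 × $119.72 = $18,961,253.60.
Subtracting fixed costs: EBIT = $18,961,253.60 − $9,396,500 = $9,564,753.60. Interest = $3,807,700.00, so EBIT − I = $5,757,053.60.
Degree of total leverage = total CM / (EBIT − interest) = $18,961,253.60 / $5,757,053.60 = 3.2936.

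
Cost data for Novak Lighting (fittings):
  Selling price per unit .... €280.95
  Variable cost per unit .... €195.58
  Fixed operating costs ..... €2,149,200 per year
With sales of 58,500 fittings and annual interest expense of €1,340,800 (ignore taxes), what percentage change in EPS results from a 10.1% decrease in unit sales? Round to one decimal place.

-33.5%

At 58,500 units, contribution = 58,500 × €85.37 = €4,994,145.00.
Subtracting fixed costs: EBIT = €4,994,145.00 − €2,149,200 = €2,844,945.00.
After interest of €1,340,800.00, pre-tax earnings = €1,504,145.00.
DCL = total CM / (EBIT − I) = €4,994,145.00 / €1,504,145.00 = 3.3203.
EPS therefore changes by 3.3203 × (-10.1%) = -33.5%.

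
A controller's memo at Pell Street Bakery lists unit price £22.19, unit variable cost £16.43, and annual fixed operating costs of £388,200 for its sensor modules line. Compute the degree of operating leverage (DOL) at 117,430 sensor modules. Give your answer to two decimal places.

2.35

Contribution at this volume is 117,430 × £5.76 = £676,396.80.
Subtracting fixed costs: EBIT = £676,396.80 − £388,200 = £288,196.80.
Degree of operating leverage = £676,396.80 / £288,196.80 = 2.3470.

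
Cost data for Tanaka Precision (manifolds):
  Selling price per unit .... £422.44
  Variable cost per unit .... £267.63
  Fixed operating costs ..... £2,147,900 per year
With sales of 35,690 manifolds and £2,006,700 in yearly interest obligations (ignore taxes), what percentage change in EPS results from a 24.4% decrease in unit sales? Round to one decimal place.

-98.4%

Contribution at this volume is 35,690 × £154.81 = £5,525,168.90.
Subtracting fixed costs: EBIT = £5,525,168.90 − £2,147,900 = £3,377,268.90.
After interest of £2,006,700.00, pre-tax earnings = £1,370,568.90.
DCL = total CM / (EBIT − I) = £5,525,168.90 / £1,370,568.90 = 4.0313.
%ΔEPS = DCL × %ΔSales = 4.0313 × -24.4% = -98.4%.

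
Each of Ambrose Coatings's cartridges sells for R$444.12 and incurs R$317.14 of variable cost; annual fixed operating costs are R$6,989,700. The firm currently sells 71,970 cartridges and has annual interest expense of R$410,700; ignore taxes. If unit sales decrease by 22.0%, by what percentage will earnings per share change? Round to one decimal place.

At 71,970 units, contribution = 71,970 × R$126.98 = R$9,138,750.60.
Operating income = contribution − fixed costs = R$9,138,750.60 − R$6,989,700 = R$2,149,050.60.
After interest of R$410,700.00, pre-tax earnings = R$1,738,350.60.
Degree of combined leverage = contribution ÷ (EBIT − I) = R$9,138,750.60 ÷ R$1,738,350.60 = 5.2571.
%ΔEPS = DCL × %ΔSales = 5.2571 × -22.0% = -115.7%.

-115.7%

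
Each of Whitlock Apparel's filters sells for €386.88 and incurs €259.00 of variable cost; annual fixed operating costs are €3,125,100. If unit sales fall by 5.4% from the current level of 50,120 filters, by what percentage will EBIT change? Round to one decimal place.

Total contribution margin = 50,120 × €127.88 = €6,409,345.60.
Operating income = contribution − fixed costs = €6,409,345.60 − €3,125,100 = €3,284,245.60.
Degree of operating leverage = €6,409,345.60 / €3,284,245.60 = 1.9515.
Operating income changes by 1.9515 × -5.4% = -10.5%.

-10.5%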